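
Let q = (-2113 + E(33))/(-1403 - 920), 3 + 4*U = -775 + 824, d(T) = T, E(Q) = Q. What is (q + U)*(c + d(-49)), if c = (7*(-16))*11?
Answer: -73771509/4646 ≈ -15879.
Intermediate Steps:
U = 23/2 (U = -3/4 + (-775 + 824)/4 = -3/4 + (1/4)*49 = -3/4 + 49/4 = 23/2 ≈ 11.500)
c = -1232 (c = -112*11 = -1232)
q = 2080/2323 (q = (-2113 + 33)/(-1403 - 920) = -2080/(-2323) = -2080*(-1/2323) = 2080/2323 ≈ 0.89539)
(q + U)*(c + d(-49)) = (2080/2323 + 23/2)*(-1232 - 49) = (57589/4646)*(-1281) = -73771509/4646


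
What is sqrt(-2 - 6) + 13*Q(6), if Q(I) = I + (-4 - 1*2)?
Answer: 2*I*sqrt(2) ≈ 2.8284*I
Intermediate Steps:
Q(I) = -6 + I (Q(I) = I + (-4 - 2) = I - 6 = -6 + I)
sqrt(-2 - 6) + 13*Q(6) = sqrt(-2 - 6) + 13*(-6 + 6) = sqrt(-8) + 13*0 = 2*I*sqrt(2) + 0 = 2*I*sqrt(2)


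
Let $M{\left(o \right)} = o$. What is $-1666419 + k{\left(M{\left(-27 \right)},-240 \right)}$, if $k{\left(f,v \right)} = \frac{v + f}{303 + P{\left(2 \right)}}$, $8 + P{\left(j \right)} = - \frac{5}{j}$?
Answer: $- \frac{324951883}{195} \approx -1.6664 \cdot 10^{6}$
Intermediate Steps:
$P{\left(j \right)} = -8 - \frac{5}{j}$
$k{\left(f,v \right)} = \frac{2 f}{585} + \frac{2 v}{585}$ ($k{\left(f,v \right)} = \frac{v + f}{303 - \left(8 + \frac{5}{2}\right)} = \frac{f + v}{303 - \frac{21}{2}} = \frac{f + v}{\frac{585}{2}} = \left(f + v\right) \frac{2}{585} = \frac{2 f}{585} + \frac{2 v}{585}$)
$-1666419 + k{\left(M{\left(-27 \right)},-240 \right)} = -1666419 + \left(\frac{2}{585} \left(-27\right) + \frac{2}{585} \left(-240\right)\right) = -1666419 - \frac{178}{195} = - \frac{324951883}{195}$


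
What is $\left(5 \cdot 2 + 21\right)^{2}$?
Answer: $961$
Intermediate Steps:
$\left(5 \cdot 2 + 21\right)^{2} = \left(10 + 21\right)^{2} = 31^{2} = 961$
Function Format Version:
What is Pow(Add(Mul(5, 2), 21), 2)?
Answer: 961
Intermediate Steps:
Pow(Add(Mul(5, 2), 21), 2) = Pow(Add(10, 21), 2) = Pow(31, 2) = 961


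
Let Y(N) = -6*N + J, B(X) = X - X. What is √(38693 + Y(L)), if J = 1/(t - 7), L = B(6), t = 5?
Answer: √154770/2 ≈ 196.70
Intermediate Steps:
B(X) = 0
L = 0
J = -½ (J = 1/(5 - 7) = 1/(-2) = -½ ≈ -0.50000)
Y(N) = -½ - 6*N (Y(N) = -6*N - ½ = -½ - 6*N)
√(38693 + Y(L)) = √(38693 + (-½ - 6*0)) = √(38693 + (-½ + 0)) = √(38693 - ½) = √(77385/2) = √154770/2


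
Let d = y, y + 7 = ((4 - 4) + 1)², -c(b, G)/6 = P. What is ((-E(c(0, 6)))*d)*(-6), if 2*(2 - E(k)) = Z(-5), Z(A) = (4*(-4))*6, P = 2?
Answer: -1800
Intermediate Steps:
c(b, G) = -12 (c(b, G) = -6*2 = -12)
y = -6 (y = -7 + ((4 - 4) + 1)² = -7 + (0 + 1)² = -7 + 1² = -7 + 1 = -6)
Z(A) = -96 (Z(A) = -16*6 = -96)
d = -6
E(k) = 50 (E(k) = 2 - ½*(-96) = 2 + 48 = 50)
((-E(c(0, 6)))*d)*(-6) = (-1*50*(-6))*(-6) = -50*(-6)*(-6) = 300*(-6) = -1800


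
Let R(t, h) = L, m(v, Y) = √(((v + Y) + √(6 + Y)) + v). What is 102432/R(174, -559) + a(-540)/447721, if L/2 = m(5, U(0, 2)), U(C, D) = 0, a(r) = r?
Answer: -540/447721 + 51216/√(10 + √6) ≈ 14515.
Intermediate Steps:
m(v, Y) = √(Y + √(6 + Y) + 2*v) (m(v, Y) = √(((Y + v) + √(6 + Y)) + v) = √((Y + v + √(6 + Y)) + v) = √(Y + √(6 + Y) + 2*v))
L = 2*√(10 + √6) (L = 2*√(0 + √(6 + 0) + 2*5) = 2*√(0 + √6 + 10) = 2*√(10 + √6) ≈ 7.0568)
R(t, h) = 2*√(10 + √6)
102432/R(174, -559) + a(-540)/447721 = 102432/((2*√(10 + √6))) - 540/447721 = 102432*(1/(2*√(10 + √6))) - 540*1/447721 = 51216/√(10 + √6) - 540/447721 = -540/447721 + 51216/√(10 + √6)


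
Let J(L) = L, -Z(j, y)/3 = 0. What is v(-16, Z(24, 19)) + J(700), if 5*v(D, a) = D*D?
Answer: 3756/5 ≈ 751.20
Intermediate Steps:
Z(j, y) = 0 (Z(j, y) = -3*0 = 0)
v(D, a) = D²/5 (v(D, a) = (D*D)/5 = D²/5)
v(-16, Z(24, 19)) + J(700) = (⅕)*(-16)² + 700 = (⅕)*256 + 700 = 256/5 + 700 = 3756/5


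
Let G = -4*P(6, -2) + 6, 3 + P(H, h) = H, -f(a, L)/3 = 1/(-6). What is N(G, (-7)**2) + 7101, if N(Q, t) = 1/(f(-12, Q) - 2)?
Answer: 21301/3 ≈ 7100.3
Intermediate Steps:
f(a, L) = 1/2 (f(a, L) = -3/(-6) = -3*(-1/6) = 1/2)
P(H, h) = -3 + H
G = -6 (G = -4*(-3 + 6) + 6 = -4*3 + 6 = -12 + 6 = -6)
N(Q, t) = -2/3 (N(Q, t) = 1/(1/2 - 2) = 1/(-3/2) = -2/3)
N(G, (-7)**2) + 7101 = -2/3 + 7101 = 21301/3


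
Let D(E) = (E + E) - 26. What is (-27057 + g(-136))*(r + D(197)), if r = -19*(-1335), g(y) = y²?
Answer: -220300213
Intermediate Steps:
D(E) = -26 + 2*E (D(E) = 2*E - 26 = -26 + 2*E)
r = 25365
(-27057 + g(-136))*(r + D(197)) = (-27057 + (-136)²)*(25365 + (-26 + 2*197)) = (-27057 + 18496)*(25365 + (-26 + 394)) = -8561*(25365 + 368) = -8561*25733 = -220300213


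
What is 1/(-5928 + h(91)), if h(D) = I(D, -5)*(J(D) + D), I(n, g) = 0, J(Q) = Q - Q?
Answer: -1/5928 ≈ -0.00016869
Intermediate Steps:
J(Q) = 0
h(D) = 0 (h(D) = 0*(0 + D) = 0*D = 0)
1/(-5928 + h(91)) = 1/(-5928 + 0) = 1/(-5928) = -1/5928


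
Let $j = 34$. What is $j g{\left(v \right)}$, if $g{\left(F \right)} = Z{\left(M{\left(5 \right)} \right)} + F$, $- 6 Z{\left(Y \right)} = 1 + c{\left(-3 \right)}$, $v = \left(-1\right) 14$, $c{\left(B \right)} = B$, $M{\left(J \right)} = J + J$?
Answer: $- \frac{1394}{3} \approx -464.67$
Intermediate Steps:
$M{\left(J \right)} = 2 J$
$v = -14$
$Z{\left(Y \right)} = \frac{1}{3}$ ($Z{\left(Y \right)} = - \frac{1 - 3}{6} = \left(- \frac{1}{6}\right) \left(-2\right) = \frac{1}{3}$)
$g{\left(F \right)} = \frac{1}{3} + F$
$j g{\left(v \right)} = 34 \left(\frac{1}{3} - 14\right) = 34 \left(- \frac{41}{3}\right) = - \frac{1394}{3}$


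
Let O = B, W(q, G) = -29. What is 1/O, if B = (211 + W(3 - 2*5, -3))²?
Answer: 1/33124 ≈ 3.0190e-5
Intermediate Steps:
B = 33124 (B = (211 - 29)² = 182² = 33124)
O = 33124
1/O = 1/33124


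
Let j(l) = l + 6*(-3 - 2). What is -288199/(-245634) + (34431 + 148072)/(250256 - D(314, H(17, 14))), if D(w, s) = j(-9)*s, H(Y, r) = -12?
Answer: 58408796857/30678212796 ≈ 1.9039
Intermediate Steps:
j(l) = -30 + l (j(l) = l + 6*(-5) = l - 30 = -30 + l)
D(w, s) = -39*s (D(w, s) = (-30 - 9)*s = -39*s)
-288199/(-245634) + (34431 + 148072)/(250256 - D(314, H(17, 14))) = -288199/(-245634) + (34431 + 148072)/(250256 - (-39)*(-12)) = -288199*(-1/245634) + 182503/(250256 - 1*468) = 288199/245634 + 182503/(250256 - 468) = 288199/245634 + 182503/249788 = 58408796857/30678212796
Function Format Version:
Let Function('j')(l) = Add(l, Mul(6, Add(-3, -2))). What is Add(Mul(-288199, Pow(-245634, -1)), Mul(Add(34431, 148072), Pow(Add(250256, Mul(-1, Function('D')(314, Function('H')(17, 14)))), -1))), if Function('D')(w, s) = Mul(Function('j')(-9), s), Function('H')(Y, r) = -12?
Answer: Rational(58408796857, 30678212796) ≈ 1.9039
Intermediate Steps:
Function('j')(l) = Add(-30, l) (Function('j')(l) = Add(l, Mul(6, -5)) = Add(l, -30) = Add(-30, l))
Function('D')(w, s) = Mul(-39, s) (Function('D')(w, s) = Mul(Add(-30, -9), s) = Mul(-39, s))
Add(Mul(-288199, Pow(-245634, -1)), Mul(Add(34431, 148072), Pow(Add(250256, Mul(-1, Function('D')(314, Function('H')(17, 14)))), -1))) = Add(Mul(-288199, Pow(-245634, -1)), Mul(Add(34431, 148072), Pow(Add(250256, Mul(-1, Mul(-39, -12))), -1))) = Add(Mul(-288199, Rational(-1, 245634)), Mul(182503, Pow(Add(250256, Mul(-1, 468)), -1))) = Add(Rational(288199, 245634), Mul(182503, Pow(Add(250256, -468), -1))) = Add(Rational(288199, 245634), Mul(182503, Pow(249788, -1))) = Add(Rational(288199, 245634), Mul(182503, Rational(1, 249788))) = Add(Rational(288199, 245634), Rational(182503, 249788)) = Rational(58408796857, 30678212796)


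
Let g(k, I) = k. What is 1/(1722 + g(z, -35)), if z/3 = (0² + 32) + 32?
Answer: 1/1914 ≈ 0.00052247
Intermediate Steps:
z = 192 (z = 3*((0² + 32) + 32) = 3*((0 + 32) + 32) = 3*(32 + 32) = 3*64 = 192)
1/(1722 + g(z, -35)) = 1/(1722 + 192) = 1/1914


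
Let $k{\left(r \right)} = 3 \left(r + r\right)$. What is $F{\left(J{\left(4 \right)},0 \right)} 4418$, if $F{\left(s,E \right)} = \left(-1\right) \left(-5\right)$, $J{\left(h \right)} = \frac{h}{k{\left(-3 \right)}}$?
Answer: $22090$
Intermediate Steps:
$k{\left(r \right)} = 6 r$ ($k{\left(r \right)} = 3 \cdot 2 r = 6 r$)
$J{\left(h \right)} = - \frac{h}{18}$ ($J{\left(h \right)} = \frac{h}{6 \left(-3\right)} = \frac{h}{-18} = h \left(- \frac{1}{18}\right) = - \frac{h}{18}$)
$F{\left(s,E \right)} = 5$
$F{\left(J{\left(4 \right)},0 \right)} 4418 = 5 \cdot 4418 = 22090$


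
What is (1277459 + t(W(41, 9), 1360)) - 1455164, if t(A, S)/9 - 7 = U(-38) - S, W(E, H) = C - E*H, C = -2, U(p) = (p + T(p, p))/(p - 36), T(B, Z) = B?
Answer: -7025292/37 ≈ -1.8987e+5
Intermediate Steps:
U(p) = 2*p/(-36 + p) (U(p) = (p + p)/(p - 36) = (2*p)/(-36 + p) = 2*p/(-36 + p))
W(E, H) = -2 - E*H
t(A, S) = 2673/37 - 9*S (t(A, S) = 63 + 9*(2*(-38)/(-36 - 38) - S) = 63 + 9*(2*(-38)/(-74) - S) = 63 + 9*(2*(-38)*(-1/74) - S) = 63 + 9*(38/37 - S) = 63 + (342/37 - 9*S) = 2673/37 - 9*S)
(1277459 + t(W(41, 9), 1360)) - 1455164 = (1277459 + (2673/37 - 9*1360)) - 1455164 = (1277459 + (2673/37 - 12240)) - 1455164 = (1277459 - 450207/37) - 1455164 = 46815776/37 - 1455164 = -7025292/37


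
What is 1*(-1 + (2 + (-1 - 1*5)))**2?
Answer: 25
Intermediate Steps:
1*(-1 + (2 + (-1 - 1*5)))**2 = 1*(-1 + (2 + (-1 - 5)))**2 = 1*(-1 + (2 - 6))**2 = 1*(-1 - 4)**2 = 1*(-5)**2 = 1*25 = 25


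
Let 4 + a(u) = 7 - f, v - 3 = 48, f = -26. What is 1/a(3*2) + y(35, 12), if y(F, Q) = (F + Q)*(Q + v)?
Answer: 85870/29 ≈ 2961.0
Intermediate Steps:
v = 51 (v = 3 + 48 = 51)
y(F, Q) = (51 + Q)*(F + Q) (y(F, Q) = (F + Q)*(Q + 51) = (F + Q)*(51 + Q) = (51 + Q)*(F + Q))
a(u) = 29 (a(u) = -4 + (7 - 1*(-26)) = -4 + (7 + 26) = -4 + 33 = 29)
1/a(3*2) + y(35, 12) = 1/29 + (12² + 51*35 + 51*12 + 35*12) = 1/29 + (144 + 1785 + 612 + 420) = 1/29 + 2961 = 85870/29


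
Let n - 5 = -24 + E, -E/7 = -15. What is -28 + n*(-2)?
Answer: -200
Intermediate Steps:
E = 105 (E = -7*(-15) = 105)
n = 86 (n = 5 + (-24 + 105) = 5 + 81 = 86)
-28 + n*(-2) = -28 + 86*(-2) = -28 - 172 = -200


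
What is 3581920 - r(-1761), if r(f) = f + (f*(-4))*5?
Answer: 3548461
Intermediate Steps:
r(f) = -19*f (r(f) = f - 4*f*5 = f - 20*f = -19*f)
3581920 - r(-1761) = 3581920 - (-19)*(-1761) = 3581920 - 1*33459 = 3581920 - 33459 = 3548461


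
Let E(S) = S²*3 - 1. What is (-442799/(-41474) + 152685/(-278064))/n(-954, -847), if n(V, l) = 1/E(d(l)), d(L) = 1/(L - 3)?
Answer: -4687962061540259/462898779320000 ≈ -10.127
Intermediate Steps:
d(L) = 1/(-3 + L)
E(S) = -1 + 3*S² (E(S) = 3*S² - 1 = -1 + 3*S²)
n(V, l) = 1/(-1 + 3/(-3 + l)²) (n(V, l) = 1/(-1 + 3*(1/(-3 + l))²) = 1/(-1 + 3/(-3 + l)²))
(-442799/(-41474) + 152685/(-278064))/n(-954, -847) = (-442799/(-41474) + 152685/(-278064))/(((-3 - 847)²/(3 - (-3 - 847)²))) = (-442799*(-1/41474) + 152685*(-1/278064))/(((-850)²/(3 - 1*(-850)²))) = (442799/41474 - 16965/30896)/((722500/(3 - 1*722500))) = 6488555747/(640690352*((722500/(3 - 722500)))) = 6488555747/(640690352*((722500/(-722497)))) = 6488555747/(640690352*((722500*(-1/722497)))) = 6488555747/(640690352*(-722500/722497)) = (6488555747/640690352)*(-722497/722500) = -4687962061540259/462898779320000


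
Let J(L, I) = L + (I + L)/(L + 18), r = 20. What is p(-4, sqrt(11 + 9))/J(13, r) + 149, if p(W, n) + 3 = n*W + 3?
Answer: 149 - 62*sqrt(5)/109 ≈ 147.73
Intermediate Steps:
p(W, n) = W*n (p(W, n) = -3 + (n*W + 3) = -3 + (W*n + 3) = -3 + (3 + W*n) = W*n)
J(L, I) = L + (I + L)/(18 + L)
p(-4, sqrt(11 + 9))/J(13, r) + 149 = (-4*sqrt(11 + 9))/(((20 + 13**2 + 19*13)/(18 + 13))) + 149 = (-8*sqrt(5))/(((20 + 169 + 247)/31)) + 149 = (-8*sqrt(5))/(((1/31)*436)) + 149 = (-8*sqrt(5))/(436/31) + 149 = -8*sqrt(5)*(31/436) + 149 = -62*sqrt(5)/109 + 149 = 149 - 62*sqrt(5)/109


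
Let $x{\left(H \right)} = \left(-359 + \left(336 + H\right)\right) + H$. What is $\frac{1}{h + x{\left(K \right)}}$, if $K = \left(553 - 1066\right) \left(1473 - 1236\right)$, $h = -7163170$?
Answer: $- \frac{1}{7406355} \approx -1.3502 \cdot 10^{-7}$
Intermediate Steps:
$K = -121581$ ($K = \left(-513\right) 237 = -121581$)
$x{\left(H \right)} = -23 + 2 H$ ($x{\left(H \right)} = \left(-23 + H\right) + H = -23 + 2 H$)
$\frac{1}{h + x{\left(K \right)}} = \frac{1}{-7163170 + \left(-23 + 2 \left(-121581\right)\right)} = \frac{1}{-7163170 - 243185} = \frac{1}{-7406355} = - \frac{1}{7406355}$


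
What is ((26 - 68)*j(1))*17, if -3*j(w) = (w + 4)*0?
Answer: 0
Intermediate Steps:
j(w) = 0 (j(w) = -(w + 4)*0/3 = -(4 + w)*0/3 = -1/3*0 = 0)
((26 - 68)*j(1))*17 = ((26 - 68)*0)*17 = -42*0*17 = 0*17 = 0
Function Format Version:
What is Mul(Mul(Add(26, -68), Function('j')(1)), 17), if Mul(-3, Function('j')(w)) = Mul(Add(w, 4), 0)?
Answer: 0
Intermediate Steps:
Function('j')(w) = 0 (Function('j')(w) = Mul(Rational(-1, 3), Mul(Add(w, 4), 0)) = Mul(Rational(-1, 3), Mul(Add(4, w), 0)) = Mul(Rational(-1, 3), 0) = 0)
Mul(Mul(Add(26, -68), Function('j')(1)), 17) = Mul(Mul(Add(26, -68), 0), 17) = Mul(Mul(-42, 0), 17) = Mul(0, 17) = 0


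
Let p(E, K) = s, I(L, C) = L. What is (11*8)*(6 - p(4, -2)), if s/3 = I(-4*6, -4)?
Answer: 6864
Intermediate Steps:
s = -72 (s = 3*(-4*6) = 3*(-24) = -72)
p(E, K) = -72
(11*8)*(6 - p(4, -2)) = (11*8)*(6 - 1*(-72)) = 88*(6 + 72) = 88*78 = 6864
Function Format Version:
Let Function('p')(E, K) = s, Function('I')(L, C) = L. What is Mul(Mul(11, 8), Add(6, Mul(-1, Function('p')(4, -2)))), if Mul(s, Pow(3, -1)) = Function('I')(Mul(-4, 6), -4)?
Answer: 6864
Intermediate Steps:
s = -72 (s = Mul(3, Mul(-4, 6)) = Mul(3, -24) = -72)
Function('p')(E, K) = -72
Mul(Mul(11, 8), Add(6, Mul(-1, Function('p')(4, -2)))) = Mul(Mul(11, 8), Add(6, Mul(-1, -72))) = Mul(88, Add(6, 72)) = Mul(88, 78) = 6864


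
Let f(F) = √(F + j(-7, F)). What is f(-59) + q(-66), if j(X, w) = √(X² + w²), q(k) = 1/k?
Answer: -1/66 + √(-59 + √3530) ≈ 0.62812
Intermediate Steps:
f(F) = √(F + √(49 + F²)) (f(F) = √(F + √((-7)² + F²)) = √(F + √(49 + F²)))
f(-59) + q(-66) = √(-59 + √(49 + (-59)²)) + 1/(-66) = √(-59 + √(49 + 3481)) - 1/66 = √(-59 + √3530) - 1/66 = -1/66 + √(-59 + √3530)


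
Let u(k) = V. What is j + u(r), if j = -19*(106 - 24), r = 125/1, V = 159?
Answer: -1399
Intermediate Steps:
r = 125 (r = 125*1 = 125)
u(k) = 159
j = -1558 (j = -19*82 = -1558)
j + u(r) = -1558 + 159 = -1399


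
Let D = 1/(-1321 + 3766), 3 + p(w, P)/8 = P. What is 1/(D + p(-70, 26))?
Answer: 2445/449881 ≈ 0.0054348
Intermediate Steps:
p(w, P) = -24 + 8*P
D = 1/2445 ≈ 0.00040900
1/(D + p(-70, 26)) = 1/(1/2445 + (-24 + 8*26)) = 1/(1/2445 + (-24 + 208)) = 1/(1/2445 + 184) = 1/(449881/2445) = 2445/449881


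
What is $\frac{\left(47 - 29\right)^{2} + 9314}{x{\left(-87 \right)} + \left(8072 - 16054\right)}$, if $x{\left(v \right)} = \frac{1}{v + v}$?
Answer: $- \frac{1677012}{1388869} \approx -1.2075$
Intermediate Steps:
$x{\left(v \right)} = \frac{1}{2 v}$
$\frac{\left(47 - 29\right)^{2} + 9314}{x{\left(-87 \right)} + \left(8072 - 16054\right)} = \frac{\left(47 - 29\right)^{2} + 9314}{\frac{1}{2 \left(-87\right)} + \left(8072 - 16054\right)} = \frac{18^{2} + 9314}{\frac{1}{2} \left(- \frac{1}{87}\right) - 7982} = \frac{324 + 9314}{- \frac{1}{174} - 7982} = \frac{9638}{- \frac{1388869}{174}} = 9638 \left(- \frac{174}{1388869}\right) = - \frac{1677012}{1388869}$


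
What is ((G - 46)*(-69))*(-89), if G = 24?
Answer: -135102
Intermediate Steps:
((G - 46)*(-69))*(-89) = ((24 - 46)*(-69))*(-89) = -22*(-69)*(-89) = 1518*(-89) = -135102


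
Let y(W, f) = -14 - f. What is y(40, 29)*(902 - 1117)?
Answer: 9245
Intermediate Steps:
y(40, 29)*(902 - 1117) = (-14 - 1*29)*(902 - 1117) = (-14 - 29)*(-215) = -43*(-215) = 9245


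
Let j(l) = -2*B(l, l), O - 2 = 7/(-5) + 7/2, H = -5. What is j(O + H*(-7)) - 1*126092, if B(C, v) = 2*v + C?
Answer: -631633/5 ≈ -1.2633e+5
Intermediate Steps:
B(C, v) = C + 2*v
O = 41/10 (O = 2 + (7/(-5) + 7/2) = 2 + (7*(-⅕) + 7*(½)) = 2 + (-7/5 + 7/2) = 2 + 21/10 = 41/10 ≈ 4.1000)
j(l) = -6*l (j(l) = -2*(l + 2*l) = -6*l)
j(O + H*(-7)) - 1*126092 = -6*(41/10 - 5*(-7)) - 1*126092 = -6*(41/10 + 35) - 126092 = -6*391/10 - 126092 = -1173/5 - 126092 = -631633/5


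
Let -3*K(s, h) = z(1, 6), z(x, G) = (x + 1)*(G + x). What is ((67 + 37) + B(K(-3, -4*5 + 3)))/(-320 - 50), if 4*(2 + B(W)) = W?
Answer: -121/444 ≈ -0.27252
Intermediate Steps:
z(x, G) = (1 + x)*(G + x)
K(s, h) = -14/3 (K(s, h) = -(6 + 1 + 1**2 + 6*1)/3 = -(6 + 1 + 1 + 6)/3 = -1/3*14 = -14/3)
B(W) = -2 + W/4
((67 + 37) + B(K(-3, -4*5 + 3)))/(-320 - 50) = ((67 + 37) + (-2 + (1/4)*(-14/3)))/(-320 - 50) = (104 + (-2 - 7/6))/(-370) = (104 - 19/6)*(-1/370) = (605/6)*(-1/370) = -121/444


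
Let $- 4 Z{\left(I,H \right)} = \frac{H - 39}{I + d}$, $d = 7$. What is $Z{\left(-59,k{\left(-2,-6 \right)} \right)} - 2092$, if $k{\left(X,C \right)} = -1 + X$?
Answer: $- \frac{217589}{104} \approx -2092.2$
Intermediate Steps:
$Z{\left(I,H \right)} = - \frac{-39 + H}{4 \left(7 + I\right)}$ ($Z{\left(I,H \right)} = - \frac{\left(H - 39\right) \frac{1}{I + 7}}{4} = - \frac{\left(-39 + H\right) \frac{1}{7 + I}}{4} = - \frac{\frac{1}{7 + I} \left(-39 + H\right)}{4} = - \frac{-39 + H}{4 \left(7 + I\right)}$)
$Z{\left(-59,k{\left(-2,-6 \right)} \right)} - 2092 = \frac{39 - \left(-1 - 2\right)}{4 \left(7 - 59\right)} - 2092 = \frac{39 - -3}{4 \left(-52\right)} - 2092 = \frac{1}{4} \left(- \frac{1}{52}\right) \left(39 + 3\right) - 2092 = \frac{1}{4} \left(- \frac{1}{52}\right) 42 - 2092 = - \frac{21}{104} - 2092 = - \frac{217589}{104}$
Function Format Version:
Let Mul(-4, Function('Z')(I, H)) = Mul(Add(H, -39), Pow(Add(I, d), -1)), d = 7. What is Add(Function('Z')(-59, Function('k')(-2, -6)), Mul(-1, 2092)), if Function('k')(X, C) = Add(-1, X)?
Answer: Rational(-217589, 104) ≈ -2092.2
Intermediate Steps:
Function('Z')(I, H) = Mul(Rational(-1, 4), Pow(Add(7, I), -1), Add(-39, H)) (Function('Z')(I, H) = Mul(Rational(-1, 4), Mul(Add(H, -39), Pow(Add(I, 7), -1))) = Mul(Rational(-1, 4), Mul(Add(-39, H), Pow(Add(7, I), -1))) = Mul(Rational(-1, 4), Mul(Pow(Add(7, I), -1), Add(-39, H))) = Mul(Rational(-1, 4), Pow(Add(7, I), -1), Add(-39, H)))
Add(Function('Z')(-59, Function('k')(-2, -6)), Mul(-1, 2092)) = Add(Mul(Rational(1, 4), Pow(Add(7, -59), -1), Add(39, Mul(-1, Add(-1, -2)))), Mul(-1, 2092)) = Add(Mul(Rational(1, 4), Pow(-52, -1), Add(39, Mul(-1, -3))), -2092) = Add(Mul(Rational(1, 4), Rational(-1, 52), Add(39, 3)), -2092) = Add(Mul(Rational(1, 4), Rational(-1, 52), 42), -2092) = Add(Rational(-21, 104), -2092) = Rational(-217589, 104)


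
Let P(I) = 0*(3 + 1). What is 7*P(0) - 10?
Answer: -10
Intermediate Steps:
P(I) = 0 (P(I) = 0*4 = 0)
7*P(0) - 10 = 7*0 - 10 = 0 - 10 = -10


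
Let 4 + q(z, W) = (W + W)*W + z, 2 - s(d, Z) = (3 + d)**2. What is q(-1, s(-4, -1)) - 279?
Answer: -282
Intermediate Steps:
s(d, Z) = 2 - (3 + d)**2
q(z, W) = -4 + z + 2*W**2 (q(z, W) = -4 + ((W + W)*W + z) = -4 + ((2*W)*W + z) = -4 + (2*W**2 + z) = -4 + (z + 2*W**2) = -4 + z + 2*W**2)
q(-1, s(-4, -1)) - 279 = (-4 - 1 + 2*(2 - (3 - 4)**2)**2) - 279 = (-4 - 1 + 2*(2 - 1*(-1)**2)**2) - 279 = (-4 - 1 + 2*(2 - 1*1)**2) - 279 = (-4 - 1 + 2*(2 - 1)**2) - 279 = (-4 - 1 + 2*1**2) - 279 = (-4 - 1 + 2*1) - 279 = (-4 - 1 + 2) - 279 = -3 - 279 = -282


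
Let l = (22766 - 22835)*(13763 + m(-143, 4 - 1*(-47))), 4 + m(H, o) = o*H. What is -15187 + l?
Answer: -461341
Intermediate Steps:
m(H, o) = -4 + H*o (m(H, o) = -4 + o*H = -4 + H*o)
l = -446154 (l = (22766 - 22835)*(13763 + (-4 - 143*(4 - 1*(-47)))) = -69*(13763 + (-4 - 143*(4 + 47))) = -69*(13763 + (-4 - 143*51)) = -69*(13763 + (-4 - 7293)) = -69*(13763 - 7297) = -69*6466 = -446154)
-15187 + l = -15187 - 446154 = -461341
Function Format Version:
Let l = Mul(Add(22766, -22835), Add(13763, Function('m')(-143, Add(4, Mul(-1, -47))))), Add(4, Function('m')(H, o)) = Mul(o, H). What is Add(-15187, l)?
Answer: -461341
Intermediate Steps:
Function('m')(H, o) = Add(-4, Mul(H, o)) (Function('m')(H, o) = Add(-4, Mul(o, H)) = Add(-4, Mul(H, o)))
l = -446154 (l = Mul(Add(22766, -22835), Add(13763, Add(-4, Mul(-143, Add(4, Mul(-1, -47)))))) = Mul(-69, Add(13763, Add(-4, Mul(-143, Add(4, 47))))) = Mul(-69, Add(13763, Add(-4, Mul(-143, 51)))) = Mul(-69, Add(13763, Add(-4, -7293))) = Mul(-69, Add(13763, -7297)) = Mul(-69, 6466) = -446154)
Add(-15187, l) = Add(-15187, -446154) = -461341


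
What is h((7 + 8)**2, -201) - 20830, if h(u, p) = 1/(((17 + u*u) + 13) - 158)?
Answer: -1051852509/50497 ≈ -20830.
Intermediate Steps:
h(u, p) = 1/(-128 + u**2) (h(u, p) = 1/(((17 + u**2) + 13) - 158) = 1/((30 + u**2) - 158) = 1/(-128 + u**2))
h((7 + 8)**2, -201) - 20830 = 1/(-128 + ((7 + 8)**2)**2) - 20830 = 1/(-128 + (15**2)**2) - 20830 = 1/(-128 + 225**2) - 20830 = 1/(-128 + 50625) - 20830 = 1/50497 - 20830 = -1051852509/50497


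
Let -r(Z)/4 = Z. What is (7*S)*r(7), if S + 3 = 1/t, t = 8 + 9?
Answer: 9800/17 ≈ 576.47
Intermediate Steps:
r(Z) = -4*Z
t = 17
S = -50/17 (S = -3 + 1/17 = -50/17 ≈ -2.9412)
(7*S)*r(7) = (7*(-50/17))*(-4*7) = -350/17*(-28) = 9800/17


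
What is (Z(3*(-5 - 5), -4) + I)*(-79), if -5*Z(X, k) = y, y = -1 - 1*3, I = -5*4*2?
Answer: 15484/5 ≈ 3096.8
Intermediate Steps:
I = -40 (I = -20*2 = -40)
y = -4 (y = -1 - 3 = -4)
Z(X, k) = 4/5 (Z(X, k) = -1/5*(-4) = 4/5)
(Z(3*(-5 - 5), -4) + I)*(-79) = (4/5 - 40)*(-79) = -196/5*(-79) = 15484/5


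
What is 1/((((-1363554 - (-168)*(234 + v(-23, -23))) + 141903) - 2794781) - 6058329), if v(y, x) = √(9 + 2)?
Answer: -10035449/100710236321137 - 168*√11/100710236321137 ≈ -9.9652e-8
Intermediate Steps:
v(y, x) = √11
1/((((-1363554 - (-168)*(234 + v(-23, -23))) + 141903) - 2794781) - 6058329) = 1/((((-1363554 - (-168)*(234 + √11)) + 141903) - 2794781) - 6058329) = 1/((((-1363554 - (-39312 - 168*√11)) + 141903) - 2794781) - 6058329) = 1/((((-1363554 + (39312 + 168*√11)) + 141903) - 2794781) - 6058329) = 1/((((-1324242 + 168*√11) + 141903) - 2794781) - 6058329) = 1/(((-1182339 + 168*√11) - 2794781) - 6058329) = 1/((-3977120 + 168*√11) - 6058329) = 1/(-10035449 + 168*√11)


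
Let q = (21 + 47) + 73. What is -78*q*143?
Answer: -1572714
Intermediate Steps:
q = 141 (q = 68 + 73 = 141)
-78*q*143 = -78*141*143 = -10998*143 = -1572714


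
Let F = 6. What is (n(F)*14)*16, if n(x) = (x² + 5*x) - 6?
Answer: 13440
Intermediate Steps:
n(x) = -6 + x² + 5*x
(n(F)*14)*16 = ((-6 + 6² + 5*6)*14)*16 = ((-6 + 36 + 30)*14)*16 = (60*14)*16 = 840*16 = 13440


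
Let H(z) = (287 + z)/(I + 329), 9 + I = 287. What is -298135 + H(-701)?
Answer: -180968359/607 ≈ -2.9814e+5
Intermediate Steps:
I = 278 (I = -9 + 287 = 278)
H(z) = 287/607 + z/607 (H(z) = (287 + z)/(278 + 329) = (287 + z)/607 = (287 + z)*(1/607) = 287/607 + z/607)
-298135 + H(-701) = -298135 + (287/607 + (1/607)*(-701)) = -298135 + (287/607 - 701/607) = -298135 - 414/607 = -180968359/607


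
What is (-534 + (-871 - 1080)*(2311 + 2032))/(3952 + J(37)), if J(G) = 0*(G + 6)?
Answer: -8473727/3952 ≈ -2144.2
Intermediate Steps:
J(G) = 0 (J(G) = 0*(6 + G) = 0)
(-534 + (-871 - 1080)*(2311 + 2032))/(3952 + J(37)) = (-534 + (-871 - 1080)*(2311 + 2032))/(3952 + 0) = (-534 - 1951*4343)/3952 = (-534 - 8473193)*(1/3952) = -8473727*1/3952 = -8473727/3952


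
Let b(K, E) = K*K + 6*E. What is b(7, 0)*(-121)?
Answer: -5929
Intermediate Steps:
b(K, E) = K² + 6*E
b(7, 0)*(-121) = (7² + 6*0)*(-121) = (49 + 0)*(-121) = 49*(-121) = -5929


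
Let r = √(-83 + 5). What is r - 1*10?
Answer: -10 + I*√78 ≈ -10.0 + 8.8318*I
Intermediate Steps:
r = I*√78 (r = √(-78) = I*√78 ≈ 8.8318*I)
r - 1*10 = I*√78 - 1*10 = I*√78 - 10 = -10 + I*√78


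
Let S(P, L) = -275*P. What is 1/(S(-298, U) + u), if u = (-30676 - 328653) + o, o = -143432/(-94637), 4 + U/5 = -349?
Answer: -94637/26250172991 ≈ -3.6052e-6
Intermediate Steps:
U = -1765 (U = -20 + 5*(-349) = -20 - 1745 = -1765)
o = 143432/94637 (o = -143432*(-1/94637) = 143432/94637 ≈ 1.5156)
u = -34005675141/94637 (u = (-30676 - 328653) + 143432/94637 = -359329 + 143432/94637 = -34005675141/94637 ≈ -3.5933e+5)
1/(S(-298, U) + u) = 1/(-275*(-298) - 34005675141/94637) = 1/(81950 - 34005675141/94637) = 1/(-26250172991/94637) = -94637/26250172991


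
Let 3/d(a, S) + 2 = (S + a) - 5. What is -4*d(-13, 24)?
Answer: -3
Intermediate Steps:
d(a, S) = 3/(-7 + S + a) (d(a, S) = 3/(-2 + ((S + a) - 5)) = 3/(-2 + (-5 + S + a)) = 3/(-7 + S + a))
-4*d(-13, 24) = -12/(-7 + 24 - 13) = -12/4 = -4*3/4 = -3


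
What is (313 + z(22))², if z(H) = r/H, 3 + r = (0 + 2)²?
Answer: 47430769/484 ≈ 97998.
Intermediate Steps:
r = 1 (r = -3 + (0 + 2)² = -3 + 2² = -3 + 4 = 1)
z(H) = 1/H
(313 + z(22))² = (313 + 1/22)² = (6887/22)² = 47430769/484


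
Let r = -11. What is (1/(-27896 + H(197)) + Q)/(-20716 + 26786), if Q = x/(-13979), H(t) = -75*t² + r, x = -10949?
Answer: 32174520339/249346117312460 ≈ 0.00012904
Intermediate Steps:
H(t) = -11 - 75*t² (H(t) = -75*t² - 11 = -11 - 75*t²)
Q = 10949/13979 (Q = -10949/(-13979) = -10949*(-1/13979) = 10949/13979 ≈ 0.78325)
(1/(-27896 + H(197)) + Q)/(-20716 + 26786) = (1/(-27896 + (-11 - 75*197²)) + 10949/13979)/(-20716 + 26786) = (1/(-27896 + (-11 - 75*38809)) + 10949/13979)/6070 = (1/(-27896 + (-11 - 2910675)) + 10949/13979)*(1/6070) = (1/(-27896 - 2910686) + 10949/13979)*(1/6070) = (1/(-2938582) + 10949/13979)*(1/6070) = (-1/2938582 + 10949/13979)*(1/6070) = (32174520339/41078437778)*(1/6070) = 32174520339/249346117312460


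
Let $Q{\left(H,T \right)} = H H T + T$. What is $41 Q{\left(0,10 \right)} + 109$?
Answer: $519$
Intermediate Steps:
$Q{\left(H,T \right)} = T + T H^{2}$ ($Q{\left(H,T \right)} = H^{2} T + T = T H^{2} + T = T + T H^{2}$)
$41 Q{\left(0,10 \right)} + 109 = 41 \cdot 10 \left(1 + 0^{2}\right) + 109 = 41 \cdot 10 \left(1 + 0\right) + 109 = 41 \cdot 10 \cdot 1 + 109 = 41 \cdot 10 + 109 = 410 + 109 = 519$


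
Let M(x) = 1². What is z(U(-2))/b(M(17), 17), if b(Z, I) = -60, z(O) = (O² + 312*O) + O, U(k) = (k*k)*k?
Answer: 122/3 ≈ 40.667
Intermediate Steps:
U(k) = k³ (U(k) = k²*k = k³)
z(O) = O² + 313*O
M(x) = 1
z(U(-2))/b(M(17), 17) = ((-2)³*(313 + (-2)³))/(-60) = -8*(313 - 8)*(-1/60) = -8*305*(-1/60) = -2440*(-1/60) = 122/3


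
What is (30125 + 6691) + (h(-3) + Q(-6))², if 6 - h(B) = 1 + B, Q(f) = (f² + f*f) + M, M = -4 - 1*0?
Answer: 42592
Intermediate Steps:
M = -4 (M = -4 + 0 = -4)
Q(f) = -4 + 2*f² (Q(f) = (f² + f*f) - 4 = (f² + f²) - 4 = 2*f² - 4 = -4 + 2*f²)
h(B) = 5 - B (h(B) = 6 - (1 + B) = 6 + (-1 - B) = 5 - B)
(30125 + 6691) + (h(-3) + Q(-6))² = (30125 + 6691) + ((5 - 1*(-3)) + (-4 + 2*(-6)²))² = 36816 + ((5 + 3) + (-4 + 2*36))² = 36816 + (8 + (-4 + 72))² = 36816 + (8 + 68)² = 36816 + 76² = 36816 + 5776 = 42592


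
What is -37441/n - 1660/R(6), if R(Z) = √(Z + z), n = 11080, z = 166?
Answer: -37441/11080 - 830*√43/43 ≈ -129.95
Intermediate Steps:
R(Z) = √(166 + Z) (R(Z) = √(Z + 166) = √(166 + Z))
-37441/n - 1660/R(6) = -37441/11080 - 1660/√(166 + 6) = -37441*1/11080 - 1660*√43/86 = -37441/11080 - 1660*√43/86 = -37441/11080 - 830*√43/43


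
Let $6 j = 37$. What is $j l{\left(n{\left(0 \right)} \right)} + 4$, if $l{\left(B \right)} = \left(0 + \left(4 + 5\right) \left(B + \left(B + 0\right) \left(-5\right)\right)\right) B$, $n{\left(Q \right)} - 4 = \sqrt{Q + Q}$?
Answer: $-3548$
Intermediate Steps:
$j = \frac{37}{6}$ ($j = \frac{1}{6} \cdot 37 = \frac{37}{6} \approx 6.1667$)
$n{\left(Q \right)} = 4 + \sqrt{2} \sqrt{Q}$ ($n{\left(Q \right)} = 4 + \sqrt{Q + Q} = 4 + \sqrt{2 Q} = 4 + \sqrt{2} \sqrt{Q}$)
$l{\left(B \right)} = - 36 B^{2}$ ($l{\left(B \right)} = \left(0 + 9 \left(B + B \left(-5\right)\right)\right) B = \left(0 + 9 \left(B - 5 B\right)\right) B = \left(0 + 9 \left(- 4 B\right)\right) B = \left(0 - 36 B\right) B = - 36 B B = - 36 B^{2}$)
$j l{\left(n{\left(0 \right)} \right)} + 4 = \frac{37 \left(- 36 \left(4 + \sqrt{2} \sqrt{0}\right)^{2}\right)}{6} + 4 = \frac{37 \left(- 36 \left(4 + \sqrt{2} \cdot 0\right)^{2}\right)}{6} + 4 = \frac{37 \left(- 36 \left(4 + 0\right)^{2}\right)}{6} + 4 = \frac{37 \left(- 36 \cdot 4^{2}\right)}{6} + 4 = \frac{37 \left(\left(-36\right) 16\right)}{6} + 4 = \frac{37}{6} \left(-576\right) + 4 = -3552 + 4 = -3548$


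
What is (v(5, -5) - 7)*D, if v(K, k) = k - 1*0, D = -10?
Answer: 120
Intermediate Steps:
v(K, k) = k (v(K, k) = k + 0 = k)
(v(5, -5) - 7)*D = (-5 - 7)*(-10) = -12*(-10) = 120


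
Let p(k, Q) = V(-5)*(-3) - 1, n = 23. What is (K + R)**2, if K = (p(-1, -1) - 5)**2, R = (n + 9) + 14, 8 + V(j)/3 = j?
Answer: 152942689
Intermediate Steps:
V(j) = -24 + 3*j
p(k, Q) = 116 (p(k, Q) = (-24 + 3*(-5))*(-3) - 1 = (-24 - 15)*(-3) - 1 = -39*(-3) - 1 = 117 - 1 = 116)
R = 46 (R = (23 + 9) + 14 = 32 + 14 = 46)
K = 12321 (K = (116 - 5)**2 = 111**2 = 12321)
(K + R)**2 = (12321 + 46)**2 = 12367**2 = 152942689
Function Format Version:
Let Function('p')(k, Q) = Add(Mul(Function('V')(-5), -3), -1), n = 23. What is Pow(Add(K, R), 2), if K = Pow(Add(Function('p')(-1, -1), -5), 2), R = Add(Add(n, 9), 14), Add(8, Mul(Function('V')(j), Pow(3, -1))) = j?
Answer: 152942689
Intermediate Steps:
Function('V')(j) = Add(-24, Mul(3, j))
Function('p')(k, Q) = 116 (Function('p')(k, Q) = Add(Mul(Add(-24, Mul(3, -5)), -3), -1) = Add(Mul(Add(-24, -15), -3), -1) = Add(Mul(-39, -3), -1) = Add(117, -1) = 116)
R = 46 (R = Add(Add(23, 9), 14) = Add(32, 14) = 46)
K = 12321 (K = Pow(Add(116, -5), 2) = Pow(111, 2) = 12321)
Pow(Add(K, R), 2) = Pow(Add(12321, 46), 2) = Pow(12367, 2) = 152942689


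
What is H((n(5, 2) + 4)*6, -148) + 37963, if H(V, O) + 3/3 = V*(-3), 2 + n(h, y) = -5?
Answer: 38016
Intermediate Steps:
n(h, y) = -7 (n(h, y) = -2 - 5 = -7)
H(V, O) = -1 - 3*V (H(V, O) = -1 + V*(-3) = -1 - 3*V)
H((n(5, 2) + 4)*6, -148) + 37963 = (-1 - 3*(-7 + 4)*6) + 37963 = (-1 - (-9)*6) + 37963 = (-1 - 3*(-18)) + 37963 = (-1 + 54) + 37963 = 53 + 37963 = 38016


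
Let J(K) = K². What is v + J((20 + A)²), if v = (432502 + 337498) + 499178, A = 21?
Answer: 4094939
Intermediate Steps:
v = 1269178 (v = 770000 + 499178 = 1269178)
v + J((20 + A)²) = 1269178 + ((20 + 21)²)² = 1269178 + (41²)² = 1269178 + 1681² = 1269178 + 2825761 = 4094939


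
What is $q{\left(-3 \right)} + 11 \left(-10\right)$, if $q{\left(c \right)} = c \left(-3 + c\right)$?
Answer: $-92$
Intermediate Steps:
$q{\left(-3 \right)} + 11 \left(-10\right) = - 3 \left(-3 - 3\right) + 11 \left(-10\right) = \left(-3\right) \left(-6\right) - 110 = 18 - 110 = -92$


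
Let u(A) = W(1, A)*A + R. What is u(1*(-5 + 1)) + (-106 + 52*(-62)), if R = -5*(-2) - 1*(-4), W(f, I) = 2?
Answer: -3324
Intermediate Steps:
R = 14 (R = 10 + 4 = 14)
u(A) = 14 + 2*A (u(A) = 2*A + 14 = 14 + 2*A)
u(1*(-5 + 1)) + (-106 + 52*(-62)) = (14 + 2*(1*(-5 + 1))) + (-106 + 52*(-62)) = (14 + 2*(1*(-4))) + (-106 - 3224) = (14 + 2*(-4)) - 3330 = (14 - 8) - 3330 = 6 - 3330 = -3324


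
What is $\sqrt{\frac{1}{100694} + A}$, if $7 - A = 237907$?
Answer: $\frac{i \sqrt{2412135101103706}}{100694} \approx 487.75 i$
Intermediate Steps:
$A = -237900$ ($A = 7 - 237907 = -237900$)
$\sqrt{\frac{1}{100694} + A} = \sqrt{\frac{1}{100694} - 237900} = \sqrt{- \frac{23955102599}{100694}} = \frac{i \sqrt{2412135101103706}}{100694}$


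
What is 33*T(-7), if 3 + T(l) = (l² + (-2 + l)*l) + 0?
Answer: 3597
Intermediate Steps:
T(l) = -3 + l² + l*(-2 + l) (T(l) = -3 + ((l² + (-2 + l)*l) + 0) = -3 + ((l² + l*(-2 + l)) + 0) = -3 + (l² + l*(-2 + l)) = -3 + l² + l*(-2 + l))
33*T(-7) = 33*(-3 - 2*(-7) + 2*(-7)²) = 33*(-3 + 14 + 2*49) = 33*(-3 + 14 + 98) = 33*109 = 3597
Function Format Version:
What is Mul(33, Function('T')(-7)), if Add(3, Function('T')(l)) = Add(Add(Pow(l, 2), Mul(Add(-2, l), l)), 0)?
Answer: 3597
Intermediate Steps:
Function('T')(l) = Add(-3, Pow(l, 2), Mul(l, Add(-2, l))) (Function('T')(l) = Add(-3, Add(Add(Pow(l, 2), Mul(Add(-2, l), l)), 0)) = Add(-3, Add(Add(Pow(l, 2), Mul(l, Add(-2, l))), 0)) = Add(-3, Add(Pow(l, 2), Mul(l, Add(-2, l)))) = Add(-3, Pow(l, 2), Mul(l, Add(-2, l))))
Mul(33, Function('T')(-7)) = Mul(33, Add(-3, Mul(-2, -7), Mul(2, Pow(-7, 2)))) = Mul(33, Add(-3, 14, Mul(2, 49))) = Mul(33, Add(-3, 14, 98)) = Mul(33, 109) = 3597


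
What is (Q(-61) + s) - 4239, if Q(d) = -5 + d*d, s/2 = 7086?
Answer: 13649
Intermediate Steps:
s = 14172 (s = 2*7086 = 14172)
Q(d) = -5 + d²
(Q(-61) + s) - 4239 = ((-5 + (-61)²) + 14172) - 4239 = ((-5 + 3721) + 14172) - 4239 = (3716 + 14172) - 4239 = 17888 - 4239 = 13649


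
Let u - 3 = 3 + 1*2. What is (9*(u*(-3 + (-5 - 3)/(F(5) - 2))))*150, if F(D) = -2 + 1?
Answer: -3600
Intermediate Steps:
F(D) = -1
u = 8 (u = 3 + (3 + 1*2) = 3 + (3 + 2) = 3 + 5 = 8)
(9*(u*(-3 + (-5 - 3)/(F(5) - 2))))*150 = (9*(8*(-3 + (-5 - 3)/(-1 - 2))))*150 = (9*(8*(-3 - 8/(-3))))*150 = (9*(8*(-3 - 8*(-⅓))))*150 = (9*(8*(-3 + 8/3)))*150 = (9*(8*(-⅓)))*150 = (9*(-8/3))*150 = -24*150 = -3600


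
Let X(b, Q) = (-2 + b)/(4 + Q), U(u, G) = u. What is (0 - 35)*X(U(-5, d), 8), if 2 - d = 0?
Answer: 245/12 ≈ 20.417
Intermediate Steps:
d = 2 (d = 2 - 1*0 = 2 + 0 = 2)
X(b, Q) = (-2 + b)/(4 + Q)
(0 - 35)*X(U(-5, d), 8) = (0 - 35)*((-2 - 5)/(4 + 8)) = -35*(-7)/12 = -35*(-7/12) = 245/12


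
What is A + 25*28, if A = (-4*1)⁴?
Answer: 956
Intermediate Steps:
A = 256 (A = (-4)⁴ = 256)
A + 25*28 = 256 + 25*28 = 256 + 700 = 956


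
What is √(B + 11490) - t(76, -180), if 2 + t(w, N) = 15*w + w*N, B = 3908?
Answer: 12542 + √15398 ≈ 12666.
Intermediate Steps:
t(w, N) = -2 + 15*w + N*w (t(w, N) = -2 + (15*w + w*N) = -2 + (15*w + N*w) = -2 + 15*w + N*w)
√(B + 11490) - t(76, -180) = √(3908 + 11490) - (-2 + 15*76 - 180*76) = √15398 - (-2 + 1140 - 13680) = √15398 - 1*(-12542) = √15398 + 12542 = 12542 + √15398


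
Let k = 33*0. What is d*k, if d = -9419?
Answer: 0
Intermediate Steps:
k = 0
d*k = -9419*0 = 0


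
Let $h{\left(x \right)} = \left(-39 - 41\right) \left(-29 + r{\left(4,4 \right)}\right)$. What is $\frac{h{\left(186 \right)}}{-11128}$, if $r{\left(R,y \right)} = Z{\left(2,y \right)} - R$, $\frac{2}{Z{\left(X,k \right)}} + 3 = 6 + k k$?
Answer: $- \frac{6250}{26429} \approx -0.23648$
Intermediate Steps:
$Z{\left(X,k \right)} = \frac{2}{3 + k^{2}}$ ($Z{\left(X,k \right)} = \frac{2}{-3 + \left(6 + k k\right)} = \frac{2}{-3 + \left(6 + k^{2}\right)} = \frac{2}{3 + k^{2}}$)
$r{\left(R,y \right)} = - R + \frac{2}{3 + y^{2}}$ ($r{\left(R,y \right)} = \frac{2}{3 + y^{2}} - R = - R + \frac{2}{3 + y^{2}}$)
$h{\left(x \right)} = \frac{50000}{19}$ ($h{\left(x \right)} = \left(-39 - 41\right) \left(-29 + \left(\left(-1\right) 4 + \frac{2}{3 + 4^{2}}\right)\right) = - 80 \left(-29 - \left(4 - \frac{2}{3 + 16}\right)\right) = - 80 \left(-29 - \left(4 - \frac{2}{19}\right)\right) = - 80 \left(-29 + \left(-4 + 2 \cdot \frac{1}{19}\right)\right) = - 80 \left(-29 + \left(-4 + \frac{2}{19}\right)\right) = - 80 \left(-29 - \frac{74}{19}\right) = \left(-80\right) \left(- \frac{625}{19}\right) = \frac{50000}{19}$)
$\frac{h{\left(186 \right)}}{-11128} = \frac{50000}{19 \left(-11128\right)} = \frac{50000}{19} \left(- \frac{1}{11128}\right) = - \frac{6250}{26429}$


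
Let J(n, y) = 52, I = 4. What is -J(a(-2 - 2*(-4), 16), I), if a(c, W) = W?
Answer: -52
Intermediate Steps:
-J(a(-2 - 2*(-4), 16), I) = -1*52 = -52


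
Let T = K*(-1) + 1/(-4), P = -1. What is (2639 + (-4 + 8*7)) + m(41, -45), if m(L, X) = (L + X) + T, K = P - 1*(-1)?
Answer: 10747/4 ≈ 2686.8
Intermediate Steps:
K = 0 (K = -1 - 1*(-1) = -1 + 1 = 0)
T = -¼ (T = 0*(-1) + 1/(-4) = 0 - ¼ = -¼ ≈ -0.25000)
m(L, X) = -¼ + L + X (m(L, X) = (L + X) - ¼ = -¼ + L + X)
(2639 + (-4 + 8*7)) + m(41, -45) = (2639 + (-4 + 8*7)) + (-¼ + 41 - 45) = (2639 + (-4 + 56)) - 17/4 = (2639 + 52) - 17/4 = 2691 - 17/4 = 10747/4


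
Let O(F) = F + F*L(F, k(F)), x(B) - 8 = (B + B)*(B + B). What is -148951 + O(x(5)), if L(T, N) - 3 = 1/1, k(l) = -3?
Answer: -148411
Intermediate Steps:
L(T, N) = 4 (L(T, N) = 3 + 1/1 = 3 + 1 = 4)
x(B) = 8 + 4*B**2 (x(B) = 8 + (B + B)*(B + B) = 8 + (2*B)*(2*B) = 8 + 4*B**2)
O(F) = 5*F (O(F) = F + F*4 = F + 4*F = 5*F)
-148951 + O(x(5)) = -148951 + 5*(8 + 4*5**2) = -148951 + 5*(8 + 4*25) = -148951 + 5*(8 + 100) = -148951 + 5*108 = -148951 + 540 = -148411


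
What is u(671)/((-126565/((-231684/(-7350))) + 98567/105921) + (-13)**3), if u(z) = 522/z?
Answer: -2134997483868/17046227890786655 ≈ -0.00012525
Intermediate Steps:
u(671)/((-126565/((-231684/(-7350))) + 98567/105921) + (-13)**3) = (522/671)/((-126565/((-231684/(-7350))) + 98567/105921) + (-13)**3) = (522*(1/671))/((-126565/((-231684*(-1/7350))) + 98567*(1/105921)) - 2197) = 522/(671*((-126565/38614/1225 + 98567/105921) - 2197)) = 522/(671*((-126565*1225/38614 + 98567/105921) - 2197)) = 522/(671*((-155042125/38614 + 98567/105921) - 2197)) = 522/(671*(-16418410855987/4090033494 - 2197)) = 522/(671*(-25404214442305/4090033494)) = (522/671)*(-4090033494/25404214442305) = -2134997483868/17046227890786655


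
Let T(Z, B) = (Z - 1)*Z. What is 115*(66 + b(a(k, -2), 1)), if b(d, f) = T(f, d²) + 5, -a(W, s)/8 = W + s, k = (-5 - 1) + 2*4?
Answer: 8165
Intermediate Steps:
k = 2 (k = -6 + 8 = 2)
T(Z, B) = Z*(-1 + Z) (T(Z, B) = (-1 + Z)*Z = Z*(-1 + Z))
a(W, s) = -8*W - 8*s (a(W, s) = -8*(W + s) = -8*W - 8*s)
b(d, f) = 5 + f*(-1 + f) (b(d, f) = f*(-1 + f) + 5 = 5 + f*(-1 + f))
115*(66 + b(a(k, -2), 1)) = 115*(66 + (5 + 1*(-1 + 1))) = 115*(66 + (5 + 1*0)) = 115*(66 + (5 + 0)) = 115*(66 + 5) = 115*71 = 8165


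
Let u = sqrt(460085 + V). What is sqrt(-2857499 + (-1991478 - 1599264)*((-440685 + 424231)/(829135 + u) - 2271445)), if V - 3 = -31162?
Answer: sqrt(6762566158835041153 + 8156170104691*sqrt(428926))/sqrt(829135 + sqrt(428926)) ≈ 2.8559e+6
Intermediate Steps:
V = -31159 (V = 3 - 31162 = -31159)
u = sqrt(428926) (u = sqrt(460085 - 31159) = sqrt(428926) ≈ 654.92)
sqrt(-2857499 + (-1991478 - 1599264)*((-440685 + 424231)/(829135 + u) - 2271445)) = sqrt(-2857499 + (-1991478 - 1599264)*((-440685 + 424231)/(829135 + sqrt(428926)) - 2271445)) = sqrt(-2857499 - 3590742*(-16454/(829135 + sqrt(428926)) - 2271445)) = sqrt(-2857499 - 3590742*(-2271445 - 16454/(829135 + sqrt(428926)))) = sqrt(-2857499 + (8156172962190 + 59082068868/(829135 + sqrt(428926)))) = sqrt(8156170104691 + 59082068868/(829135 + sqrt(428926)))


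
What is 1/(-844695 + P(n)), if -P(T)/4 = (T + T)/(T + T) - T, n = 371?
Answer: -1/843215 ≈ -1.1859e-6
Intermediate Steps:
P(T) = -4 + 4*T (P(T) = -4*((T + T)/(T + T) - T) = -4*((2*T)/((2*T)) - T) = -4*((2*T)*(1/(2*T)) - T) = -4*(1 - T) = -4 + 4*T)
1/(-844695 + P(n)) = 1/(-844695 + (-4 + 4*371)) = 1/(-844695 + (-4 + 1484)) = 1/(-844695 + 1480) = 1/(-843215) = -1/843215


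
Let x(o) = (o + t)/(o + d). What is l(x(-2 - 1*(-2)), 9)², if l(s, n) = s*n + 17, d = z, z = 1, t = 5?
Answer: 3844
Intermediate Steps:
d = 1
x(o) = (5 + o)/(1 + o) (x(o) = (o + 5)/(o + 1) = (5 + o)/(1 + o))
l(s, n) = 17 + n*s (l(s, n) = n*s + 17 = 17 + n*s)
l(x(-2 - 1*(-2)), 9)² = (17 + 9*((5 + (-2 - 1*(-2)))/(1 + (-2 - 1*(-2)))))² = (17 + 9*((5 + (-2 + 2))/(1 + (-2 + 2))))² = (17 + 9*((5 + 0)/(1 + 0)))² = (17 + 9*(5/1))² = (17 + 9*(1*5))² = (17 + 9*5)² = (17 + 45)² = 62² = 3844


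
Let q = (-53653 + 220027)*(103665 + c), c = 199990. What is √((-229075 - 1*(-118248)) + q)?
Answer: 7*√1031024207 ≈ 2.2477e+5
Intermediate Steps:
q = 50520296970 (q = (-53653 + 220027)*(103665 + 199990) = 166374*303655 = 50520296970)
√((-229075 - 1*(-118248)) + q) = √((-229075 - 1*(-118248)) + 50520296970) = √((-229075 + 118248) + 50520296970) = √(-110827 + 50520296970) = √50520186143 = 7*√1031024207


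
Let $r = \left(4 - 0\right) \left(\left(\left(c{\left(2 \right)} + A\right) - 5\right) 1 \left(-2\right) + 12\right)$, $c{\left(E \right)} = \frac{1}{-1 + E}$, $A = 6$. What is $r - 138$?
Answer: $-106$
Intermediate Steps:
$r = 32$ ($r = \left(4 - 0\right) \left(\left(\left(\frac{1}{-1 + 2} + 6\right) - 5\right) 1 \left(-2\right) + 12\right) = \left(4 + 0\right) \left(\left(\left(1^{-1} + 6\right) - 5\right) 1 \left(-2\right) + 12\right) = 4 \left(\left(\left(1 + 6\right) - 5\right) 1 \left(-2\right) + 12\right) = 4 \left(\left(7 - 5\right) 1 \left(-2\right) + 12\right) = 4 \left(2 \cdot 1 \left(-2\right) + 12\right) = 4 \left(2 \left(-2\right) + 12\right) = 4 \left(-4 + 12\right) = 4 \cdot 8 = 32$)
$r - 138 = 32 - 138 = -106$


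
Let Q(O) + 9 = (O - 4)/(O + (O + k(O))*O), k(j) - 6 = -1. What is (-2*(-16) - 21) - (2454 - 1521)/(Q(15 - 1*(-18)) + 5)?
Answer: 1257080/5119 ≈ 245.57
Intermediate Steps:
k(j) = 5 (k(j) = 6 - 1 = 5)
Q(O) = -9 + (-4 + O)/(O + O*(5 + O)) (Q(O) = -9 + (O - 4)/(O + (O + 5)*O) = -9 + (-4 + O)/(O + (5 + O)*O) = -9 + (-4 + O)/(O + O*(5 + O)))
(-2*(-16) - 21) - (2454 - 1521)/(Q(15 - 1*(-18)) + 5) = (-2*(-16) - 21) - (2454 - 1521)/((-4 - 53*(15 - 1*(-18)) - 9*(15 - 1*(-18))²)/((15 - 1*(-18))*(6 + (15 - 1*(-18)))) + 5) = (32 - 21) - 933/((-4 - 53*(15 + 18) - 9*(15 + 18)²)/((15 + 18)*(6 + (15 + 18))) + 5) = 11 - 933/((-4 - 53*33 - 9*33²)/(33*(6 + 33)) + 5) = 11 - 933/((1/33)*(-4 - 1749 - 9*1089)/39 + 5) = 11 - 933/((1/33)*(1/39)*(-4 - 1749 - 9801) + 5) = 11 - 933/((1/33)*(1/39)*(-11554) + 5) = 11 - 933/(-11554/1287 + 5) = 11 - 933/(-5119/1287) = 11 - 933*(-1287)/5119 = 11 - 1*(-1200771/5119) = 11 + 1200771/5119 = 1257080/5119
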